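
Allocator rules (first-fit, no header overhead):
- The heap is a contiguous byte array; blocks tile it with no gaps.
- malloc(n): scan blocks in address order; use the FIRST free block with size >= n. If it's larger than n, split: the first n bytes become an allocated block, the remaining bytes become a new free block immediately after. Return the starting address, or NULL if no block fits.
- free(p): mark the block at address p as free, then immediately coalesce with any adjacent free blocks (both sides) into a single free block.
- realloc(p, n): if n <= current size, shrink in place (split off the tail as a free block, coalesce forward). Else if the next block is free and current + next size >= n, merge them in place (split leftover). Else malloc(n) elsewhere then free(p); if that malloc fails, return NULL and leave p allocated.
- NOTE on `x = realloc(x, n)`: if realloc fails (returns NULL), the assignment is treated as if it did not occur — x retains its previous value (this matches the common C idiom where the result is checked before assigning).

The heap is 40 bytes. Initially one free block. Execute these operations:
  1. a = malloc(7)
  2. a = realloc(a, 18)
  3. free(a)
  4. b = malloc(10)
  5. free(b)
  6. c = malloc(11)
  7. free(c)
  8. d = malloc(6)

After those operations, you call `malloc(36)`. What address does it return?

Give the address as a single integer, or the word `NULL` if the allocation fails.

Answer: NULL

Derivation:
Op 1: a = malloc(7) -> a = 0; heap: [0-6 ALLOC][7-39 FREE]
Op 2: a = realloc(a, 18) -> a = 0; heap: [0-17 ALLOC][18-39 FREE]
Op 3: free(a) -> (freed a); heap: [0-39 FREE]
Op 4: b = malloc(10) -> b = 0; heap: [0-9 ALLOC][10-39 FREE]
Op 5: free(b) -> (freed b); heap: [0-39 FREE]
Op 6: c = malloc(11) -> c = 0; heap: [0-10 ALLOC][11-39 FREE]
Op 7: free(c) -> (freed c); heap: [0-39 FREE]
Op 8: d = malloc(6) -> d = 0; heap: [0-5 ALLOC][6-39 FREE]
malloc(36): first-fit scan over [0-5 ALLOC][6-39 FREE] -> NULL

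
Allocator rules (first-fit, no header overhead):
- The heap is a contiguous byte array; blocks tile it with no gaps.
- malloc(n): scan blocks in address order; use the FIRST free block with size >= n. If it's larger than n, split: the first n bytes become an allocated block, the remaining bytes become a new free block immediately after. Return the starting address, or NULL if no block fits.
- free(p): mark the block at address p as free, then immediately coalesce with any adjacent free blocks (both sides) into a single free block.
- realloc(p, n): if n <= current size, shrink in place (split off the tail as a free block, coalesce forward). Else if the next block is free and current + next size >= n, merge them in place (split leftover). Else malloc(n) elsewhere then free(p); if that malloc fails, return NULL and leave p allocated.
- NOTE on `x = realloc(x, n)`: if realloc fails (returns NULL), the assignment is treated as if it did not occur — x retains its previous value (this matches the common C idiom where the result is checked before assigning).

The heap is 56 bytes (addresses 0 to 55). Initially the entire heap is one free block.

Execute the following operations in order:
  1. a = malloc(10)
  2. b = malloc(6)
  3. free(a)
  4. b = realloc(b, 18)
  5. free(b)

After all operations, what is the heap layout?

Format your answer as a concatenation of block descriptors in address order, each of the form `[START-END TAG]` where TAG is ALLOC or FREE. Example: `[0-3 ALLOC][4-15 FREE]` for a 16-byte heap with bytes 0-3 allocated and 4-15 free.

Op 1: a = malloc(10) -> a = 0; heap: [0-9 ALLOC][10-55 FREE]
Op 2: b = malloc(6) -> b = 10; heap: [0-9 ALLOC][10-15 ALLOC][16-55 FREE]
Op 3: free(a) -> (freed a); heap: [0-9 FREE][10-15 ALLOC][16-55 FREE]
Op 4: b = realloc(b, 18) -> b = 10; heap: [0-9 FREE][10-27 ALLOC][28-55 FREE]
Op 5: free(b) -> (freed b); heap: [0-55 FREE]

Answer: [0-55 FREE]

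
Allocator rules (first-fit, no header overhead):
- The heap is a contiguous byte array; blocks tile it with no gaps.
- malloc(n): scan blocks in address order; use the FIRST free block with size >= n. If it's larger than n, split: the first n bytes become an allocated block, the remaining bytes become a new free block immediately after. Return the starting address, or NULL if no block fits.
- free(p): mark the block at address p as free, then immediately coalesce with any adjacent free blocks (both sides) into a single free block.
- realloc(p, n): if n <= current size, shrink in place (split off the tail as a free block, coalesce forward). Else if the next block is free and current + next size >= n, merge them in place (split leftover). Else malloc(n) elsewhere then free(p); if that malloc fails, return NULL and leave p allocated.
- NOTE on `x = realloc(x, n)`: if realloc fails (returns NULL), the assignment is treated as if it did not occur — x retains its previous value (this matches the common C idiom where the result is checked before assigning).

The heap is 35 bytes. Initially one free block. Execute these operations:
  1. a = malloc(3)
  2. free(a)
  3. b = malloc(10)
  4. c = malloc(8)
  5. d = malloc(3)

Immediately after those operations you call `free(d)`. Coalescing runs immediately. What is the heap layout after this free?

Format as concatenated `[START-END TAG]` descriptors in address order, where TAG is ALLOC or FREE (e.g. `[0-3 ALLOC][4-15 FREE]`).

Op 1: a = malloc(3) -> a = 0; heap: [0-2 ALLOC][3-34 FREE]
Op 2: free(a) -> (freed a); heap: [0-34 FREE]
Op 3: b = malloc(10) -> b = 0; heap: [0-9 ALLOC][10-34 FREE]
Op 4: c = malloc(8) -> c = 10; heap: [0-9 ALLOC][10-17 ALLOC][18-34 FREE]
Op 5: d = malloc(3) -> d = 18; heap: [0-9 ALLOC][10-17 ALLOC][18-20 ALLOC][21-34 FREE]
free(d): d = 18 -> block [18-20 ALLOC]; mark free, coalesce with adjacent free neighbors -> [0-9 ALLOC][10-17 ALLOC][18-34 FREE]

Answer: [0-9 ALLOC][10-17 ALLOC][18-34 FREE]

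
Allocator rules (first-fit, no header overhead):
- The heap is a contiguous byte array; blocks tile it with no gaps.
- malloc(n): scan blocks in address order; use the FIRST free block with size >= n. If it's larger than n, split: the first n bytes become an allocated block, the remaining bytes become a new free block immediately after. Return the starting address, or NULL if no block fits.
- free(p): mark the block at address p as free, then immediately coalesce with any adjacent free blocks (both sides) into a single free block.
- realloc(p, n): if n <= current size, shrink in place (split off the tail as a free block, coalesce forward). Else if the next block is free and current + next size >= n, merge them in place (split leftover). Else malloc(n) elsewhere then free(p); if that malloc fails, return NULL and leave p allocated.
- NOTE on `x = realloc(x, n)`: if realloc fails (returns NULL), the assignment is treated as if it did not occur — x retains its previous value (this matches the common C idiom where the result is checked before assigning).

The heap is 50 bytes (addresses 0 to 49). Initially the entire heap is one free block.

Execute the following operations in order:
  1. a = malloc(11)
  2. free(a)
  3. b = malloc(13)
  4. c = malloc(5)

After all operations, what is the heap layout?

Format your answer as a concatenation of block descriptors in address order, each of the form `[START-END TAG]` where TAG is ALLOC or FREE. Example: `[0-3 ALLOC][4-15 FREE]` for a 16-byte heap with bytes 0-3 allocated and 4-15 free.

Op 1: a = malloc(11) -> a = 0; heap: [0-10 ALLOC][11-49 FREE]
Op 2: free(a) -> (freed a); heap: [0-49 FREE]
Op 3: b = malloc(13) -> b = 0; heap: [0-12 ALLOC][13-49 FREE]
Op 4: c = malloc(5) -> c = 13; heap: [0-12 ALLOC][13-17 ALLOC][18-49 FREE]

Answer: [0-12 ALLOC][13-17 ALLOC][18-49 FREE]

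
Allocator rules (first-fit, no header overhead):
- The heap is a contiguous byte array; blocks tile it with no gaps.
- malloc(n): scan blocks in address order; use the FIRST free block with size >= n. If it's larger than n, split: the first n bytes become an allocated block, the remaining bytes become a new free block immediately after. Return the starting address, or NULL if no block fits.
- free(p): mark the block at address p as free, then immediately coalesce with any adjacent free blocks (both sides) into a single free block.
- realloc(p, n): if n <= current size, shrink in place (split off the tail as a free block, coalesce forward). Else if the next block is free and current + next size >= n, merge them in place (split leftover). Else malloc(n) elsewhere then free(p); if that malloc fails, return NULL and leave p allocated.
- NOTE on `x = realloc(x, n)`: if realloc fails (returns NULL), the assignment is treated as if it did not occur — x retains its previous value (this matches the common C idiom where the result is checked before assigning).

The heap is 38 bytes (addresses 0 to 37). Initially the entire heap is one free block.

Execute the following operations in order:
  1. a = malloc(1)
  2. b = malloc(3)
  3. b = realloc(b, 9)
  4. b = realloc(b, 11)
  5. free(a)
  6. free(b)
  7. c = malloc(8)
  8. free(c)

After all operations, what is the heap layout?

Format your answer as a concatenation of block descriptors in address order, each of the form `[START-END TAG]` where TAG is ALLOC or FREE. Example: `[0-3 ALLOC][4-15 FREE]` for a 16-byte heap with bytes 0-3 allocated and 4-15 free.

Answer: [0-37 FREE]

Derivation:
Op 1: a = malloc(1) -> a = 0; heap: [0-0 ALLOC][1-37 FREE]
Op 2: b = malloc(3) -> b = 1; heap: [0-0 ALLOC][1-3 ALLOC][4-37 FREE]
Op 3: b = realloc(b, 9) -> b = 1; heap: [0-0 ALLOC][1-9 ALLOC][10-37 FREE]
Op 4: b = realloc(b, 11) -> b = 1; heap: [0-0 ALLOC][1-11 ALLOC][12-37 FREE]
Op 5: free(a) -> (freed a); heap: [0-0 FREE][1-11 ALLOC][12-37 FREE]
Op 6: free(b) -> (freed b); heap: [0-37 FREE]
Op 7: c = malloc(8) -> c = 0; heap: [0-7 ALLOC][8-37 FREE]
Op 8: free(c) -> (freed c); heap: [0-37 FREE]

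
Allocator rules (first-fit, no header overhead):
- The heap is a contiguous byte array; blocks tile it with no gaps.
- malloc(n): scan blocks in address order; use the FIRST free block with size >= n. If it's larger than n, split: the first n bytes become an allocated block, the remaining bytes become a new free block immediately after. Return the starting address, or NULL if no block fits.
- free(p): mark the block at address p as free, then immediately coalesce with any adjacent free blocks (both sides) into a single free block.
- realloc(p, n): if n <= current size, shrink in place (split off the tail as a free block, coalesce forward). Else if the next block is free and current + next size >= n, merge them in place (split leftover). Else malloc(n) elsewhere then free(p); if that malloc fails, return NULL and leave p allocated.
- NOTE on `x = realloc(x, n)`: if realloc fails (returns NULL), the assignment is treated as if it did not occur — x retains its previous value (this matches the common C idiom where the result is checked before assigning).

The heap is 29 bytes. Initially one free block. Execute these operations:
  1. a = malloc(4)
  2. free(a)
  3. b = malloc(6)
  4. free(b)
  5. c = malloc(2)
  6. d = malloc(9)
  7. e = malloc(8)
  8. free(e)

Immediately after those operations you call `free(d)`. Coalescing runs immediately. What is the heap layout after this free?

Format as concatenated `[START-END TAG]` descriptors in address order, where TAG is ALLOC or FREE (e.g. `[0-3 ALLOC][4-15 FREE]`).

Op 1: a = malloc(4) -> a = 0; heap: [0-3 ALLOC][4-28 FREE]
Op 2: free(a) -> (freed a); heap: [0-28 FREE]
Op 3: b = malloc(6) -> b = 0; heap: [0-5 ALLOC][6-28 FREE]
Op 4: free(b) -> (freed b); heap: [0-28 FREE]
Op 5: c = malloc(2) -> c = 0; heap: [0-1 ALLOC][2-28 FREE]
Op 6: d = malloc(9) -> d = 2; heap: [0-1 ALLOC][2-10 ALLOC][11-28 FREE]
Op 7: e = malloc(8) -> e = 11; heap: [0-1 ALLOC][2-10 ALLOC][11-18 ALLOC][19-28 FREE]
Op 8: free(e) -> (freed e); heap: [0-1 ALLOC][2-10 ALLOC][11-28 FREE]
free(d): d = 2 -> block [2-10 ALLOC]; mark free, coalesce with adjacent free neighbors -> [0-1 ALLOC][2-28 FREE]

Answer: [0-1 ALLOC][2-28 FREE]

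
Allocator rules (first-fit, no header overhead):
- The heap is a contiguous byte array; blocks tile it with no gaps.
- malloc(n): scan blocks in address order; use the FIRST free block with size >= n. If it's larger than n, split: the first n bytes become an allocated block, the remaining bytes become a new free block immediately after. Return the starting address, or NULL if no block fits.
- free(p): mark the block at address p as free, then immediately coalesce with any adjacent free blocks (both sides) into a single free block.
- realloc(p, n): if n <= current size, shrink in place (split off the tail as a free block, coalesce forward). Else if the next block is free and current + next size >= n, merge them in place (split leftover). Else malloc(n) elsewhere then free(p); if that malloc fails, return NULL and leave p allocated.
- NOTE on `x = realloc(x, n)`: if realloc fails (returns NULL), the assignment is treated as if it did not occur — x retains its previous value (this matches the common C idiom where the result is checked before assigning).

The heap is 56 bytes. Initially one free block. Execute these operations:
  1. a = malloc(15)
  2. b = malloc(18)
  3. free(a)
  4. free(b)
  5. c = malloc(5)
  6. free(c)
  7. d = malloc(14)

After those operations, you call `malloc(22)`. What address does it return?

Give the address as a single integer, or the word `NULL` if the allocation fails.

Answer: 14

Derivation:
Op 1: a = malloc(15) -> a = 0; heap: [0-14 ALLOC][15-55 FREE]
Op 2: b = malloc(18) -> b = 15; heap: [0-14 ALLOC][15-32 ALLOC][33-55 FREE]
Op 3: free(a) -> (freed a); heap: [0-14 FREE][15-32 ALLOC][33-55 FREE]
Op 4: free(b) -> (freed b); heap: [0-55 FREE]
Op 5: c = malloc(5) -> c = 0; heap: [0-4 ALLOC][5-55 FREE]
Op 6: free(c) -> (freed c); heap: [0-55 FREE]
Op 7: d = malloc(14) -> d = 0; heap: [0-13 ALLOC][14-55 FREE]
malloc(22): first-fit scan over [0-13 ALLOC][14-55 FREE] -> 14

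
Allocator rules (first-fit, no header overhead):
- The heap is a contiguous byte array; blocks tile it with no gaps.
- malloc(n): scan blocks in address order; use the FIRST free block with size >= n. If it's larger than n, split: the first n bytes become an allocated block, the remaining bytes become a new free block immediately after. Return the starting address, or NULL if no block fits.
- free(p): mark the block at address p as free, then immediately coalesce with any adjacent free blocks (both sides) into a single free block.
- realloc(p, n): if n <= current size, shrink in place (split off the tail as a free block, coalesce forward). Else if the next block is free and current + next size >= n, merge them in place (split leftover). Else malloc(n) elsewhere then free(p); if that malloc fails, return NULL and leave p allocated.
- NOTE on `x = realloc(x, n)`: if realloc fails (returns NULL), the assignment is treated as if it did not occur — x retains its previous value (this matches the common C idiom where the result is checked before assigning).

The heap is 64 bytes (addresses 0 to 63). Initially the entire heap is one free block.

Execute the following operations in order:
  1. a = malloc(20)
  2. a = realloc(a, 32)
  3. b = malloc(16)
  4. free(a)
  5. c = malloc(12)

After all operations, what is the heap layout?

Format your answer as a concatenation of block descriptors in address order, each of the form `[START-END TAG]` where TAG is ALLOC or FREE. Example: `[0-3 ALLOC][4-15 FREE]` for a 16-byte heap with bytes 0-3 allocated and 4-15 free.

Op 1: a = malloc(20) -> a = 0; heap: [0-19 ALLOC][20-63 FREE]
Op 2: a = realloc(a, 32) -> a = 0; heap: [0-31 ALLOC][32-63 FREE]
Op 3: b = malloc(16) -> b = 32; heap: [0-31 ALLOC][32-47 ALLOC][48-63 FREE]
Op 4: free(a) -> (freed a); heap: [0-31 FREE][32-47 ALLOC][48-63 FREE]
Op 5: c = malloc(12) -> c = 0; heap: [0-11 ALLOC][12-31 FREE][32-47 ALLOC][48-63 FREE]

Answer: [0-11 ALLOC][12-31 FREE][32-47 ALLOC][48-63 FREE]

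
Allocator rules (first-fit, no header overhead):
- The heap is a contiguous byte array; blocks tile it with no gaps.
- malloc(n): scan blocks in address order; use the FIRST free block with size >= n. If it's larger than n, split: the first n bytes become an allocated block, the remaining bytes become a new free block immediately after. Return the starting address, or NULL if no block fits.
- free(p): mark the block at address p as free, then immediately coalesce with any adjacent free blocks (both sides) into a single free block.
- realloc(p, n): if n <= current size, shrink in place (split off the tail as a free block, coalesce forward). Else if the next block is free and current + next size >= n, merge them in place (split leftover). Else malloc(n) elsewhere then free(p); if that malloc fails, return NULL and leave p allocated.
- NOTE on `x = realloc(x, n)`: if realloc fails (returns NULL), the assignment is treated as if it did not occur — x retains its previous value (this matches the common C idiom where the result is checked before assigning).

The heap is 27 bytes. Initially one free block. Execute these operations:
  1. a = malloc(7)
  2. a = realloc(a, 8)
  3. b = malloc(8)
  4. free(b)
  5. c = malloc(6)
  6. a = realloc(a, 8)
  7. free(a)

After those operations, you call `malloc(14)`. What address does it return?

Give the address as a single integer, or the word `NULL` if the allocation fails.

Answer: NULL

Derivation:
Op 1: a = malloc(7) -> a = 0; heap: [0-6 ALLOC][7-26 FREE]
Op 2: a = realloc(a, 8) -> a = 0; heap: [0-7 ALLOC][8-26 FREE]
Op 3: b = malloc(8) -> b = 8; heap: [0-7 ALLOC][8-15 ALLOC][16-26 FREE]
Op 4: free(b) -> (freed b); heap: [0-7 ALLOC][8-26 FREE]
Op 5: c = malloc(6) -> c = 8; heap: [0-7 ALLOC][8-13 ALLOC][14-26 FREE]
Op 6: a = realloc(a, 8) -> a = 0; heap: [0-7 ALLOC][8-13 ALLOC][14-26 FREE]
Op 7: free(a) -> (freed a); heap: [0-7 FREE][8-13 ALLOC][14-26 FREE]
malloc(14): first-fit scan over [0-7 FREE][8-13 ALLOC][14-26 FREE] -> NULL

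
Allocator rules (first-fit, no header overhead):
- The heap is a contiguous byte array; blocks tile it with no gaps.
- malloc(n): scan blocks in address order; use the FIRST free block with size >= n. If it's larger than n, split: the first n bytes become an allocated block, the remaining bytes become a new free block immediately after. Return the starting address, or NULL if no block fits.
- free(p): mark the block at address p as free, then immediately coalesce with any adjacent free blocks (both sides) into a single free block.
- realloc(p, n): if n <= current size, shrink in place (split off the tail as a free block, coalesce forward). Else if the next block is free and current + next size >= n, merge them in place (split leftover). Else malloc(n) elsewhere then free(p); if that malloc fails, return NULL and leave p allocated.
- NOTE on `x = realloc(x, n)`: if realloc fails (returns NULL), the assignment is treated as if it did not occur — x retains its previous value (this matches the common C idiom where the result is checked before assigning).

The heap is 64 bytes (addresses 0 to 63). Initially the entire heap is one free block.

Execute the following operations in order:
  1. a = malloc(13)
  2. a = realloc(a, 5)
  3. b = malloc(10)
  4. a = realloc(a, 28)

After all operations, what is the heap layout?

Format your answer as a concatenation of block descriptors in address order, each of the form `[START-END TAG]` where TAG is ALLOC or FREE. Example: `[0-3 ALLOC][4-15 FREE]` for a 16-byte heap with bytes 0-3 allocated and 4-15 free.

Answer: [0-4 FREE][5-14 ALLOC][15-42 ALLOC][43-63 FREE]

Derivation:
Op 1: a = malloc(13) -> a = 0; heap: [0-12 ALLOC][13-63 FREE]
Op 2: a = realloc(a, 5) -> a = 0; heap: [0-4 ALLOC][5-63 FREE]
Op 3: b = malloc(10) -> b = 5; heap: [0-4 ALLOC][5-14 ALLOC][15-63 FREE]
Op 4: a = realloc(a, 28) -> a = 15; heap: [0-4 FREE][5-14 ALLOC][15-42 ALLOC][43-63 FREE]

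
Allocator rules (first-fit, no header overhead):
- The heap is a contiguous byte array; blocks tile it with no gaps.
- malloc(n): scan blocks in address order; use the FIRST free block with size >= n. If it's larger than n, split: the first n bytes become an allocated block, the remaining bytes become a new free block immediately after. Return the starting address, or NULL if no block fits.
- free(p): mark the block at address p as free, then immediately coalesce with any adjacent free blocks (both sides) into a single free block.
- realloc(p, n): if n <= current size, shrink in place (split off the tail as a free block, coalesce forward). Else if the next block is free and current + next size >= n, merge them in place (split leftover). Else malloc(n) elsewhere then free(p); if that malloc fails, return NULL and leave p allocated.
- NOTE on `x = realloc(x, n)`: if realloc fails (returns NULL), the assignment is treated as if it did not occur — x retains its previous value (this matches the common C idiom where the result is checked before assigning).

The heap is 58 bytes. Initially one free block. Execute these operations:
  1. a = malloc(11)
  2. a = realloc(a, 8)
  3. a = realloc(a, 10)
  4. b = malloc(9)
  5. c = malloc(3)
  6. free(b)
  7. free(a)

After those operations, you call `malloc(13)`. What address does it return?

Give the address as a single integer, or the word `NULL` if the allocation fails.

Op 1: a = malloc(11) -> a = 0; heap: [0-10 ALLOC][11-57 FREE]
Op 2: a = realloc(a, 8) -> a = 0; heap: [0-7 ALLOC][8-57 FREE]
Op 3: a = realloc(a, 10) -> a = 0; heap: [0-9 ALLOC][10-57 FREE]
Op 4: b = malloc(9) -> b = 10; heap: [0-9 ALLOC][10-18 ALLOC][19-57 FREE]
Op 5: c = malloc(3) -> c = 19; heap: [0-9 ALLOC][10-18 ALLOC][19-21 ALLOC][22-57 FREE]
Op 6: free(b) -> (freed b); heap: [0-9 ALLOC][10-18 FREE][19-21 ALLOC][22-57 FREE]
Op 7: free(a) -> (freed a); heap: [0-18 FREE][19-21 ALLOC][22-57 FREE]
malloc(13): first-fit scan over [0-18 FREE][19-21 ALLOC][22-57 FREE] -> 0

Answer: 0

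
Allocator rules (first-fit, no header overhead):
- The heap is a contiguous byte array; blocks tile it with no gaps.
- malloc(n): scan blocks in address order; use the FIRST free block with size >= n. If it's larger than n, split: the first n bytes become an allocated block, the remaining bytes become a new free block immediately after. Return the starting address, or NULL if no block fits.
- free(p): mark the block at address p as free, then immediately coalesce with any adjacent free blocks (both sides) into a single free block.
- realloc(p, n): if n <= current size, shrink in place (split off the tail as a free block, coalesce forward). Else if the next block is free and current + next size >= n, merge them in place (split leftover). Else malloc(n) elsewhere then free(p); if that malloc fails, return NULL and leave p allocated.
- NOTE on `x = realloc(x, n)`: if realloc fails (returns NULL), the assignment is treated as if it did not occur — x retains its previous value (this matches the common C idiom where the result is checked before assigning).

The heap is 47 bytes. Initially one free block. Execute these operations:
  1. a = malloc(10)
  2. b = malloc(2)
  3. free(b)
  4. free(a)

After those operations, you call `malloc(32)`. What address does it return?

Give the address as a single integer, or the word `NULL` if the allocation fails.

Answer: 0

Derivation:
Op 1: a = malloc(10) -> a = 0; heap: [0-9 ALLOC][10-46 FREE]
Op 2: b = malloc(2) -> b = 10; heap: [0-9 ALLOC][10-11 ALLOC][12-46 FREE]
Op 3: free(b) -> (freed b); heap: [0-9 ALLOC][10-46 FREE]
Op 4: free(a) -> (freed a); heap: [0-46 FREE]
malloc(32): first-fit scan over [0-46 FREE] -> 0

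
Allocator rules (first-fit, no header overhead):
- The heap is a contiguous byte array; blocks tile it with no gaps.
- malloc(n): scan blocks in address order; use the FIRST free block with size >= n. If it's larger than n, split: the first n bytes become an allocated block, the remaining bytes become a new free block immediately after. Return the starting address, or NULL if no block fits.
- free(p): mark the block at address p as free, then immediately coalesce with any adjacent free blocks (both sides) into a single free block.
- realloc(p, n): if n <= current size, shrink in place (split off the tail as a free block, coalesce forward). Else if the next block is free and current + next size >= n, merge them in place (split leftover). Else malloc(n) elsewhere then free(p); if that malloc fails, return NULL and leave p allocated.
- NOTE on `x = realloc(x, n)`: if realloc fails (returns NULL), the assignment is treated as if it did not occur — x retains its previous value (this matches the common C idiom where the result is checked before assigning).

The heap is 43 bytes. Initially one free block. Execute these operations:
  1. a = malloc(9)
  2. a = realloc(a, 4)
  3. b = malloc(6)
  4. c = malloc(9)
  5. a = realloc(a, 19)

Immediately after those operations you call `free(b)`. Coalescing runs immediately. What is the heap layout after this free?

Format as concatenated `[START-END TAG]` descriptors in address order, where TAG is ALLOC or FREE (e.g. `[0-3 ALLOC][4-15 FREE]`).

Answer: [0-9 FREE][10-18 ALLOC][19-37 ALLOC][38-42 FREE]

Derivation:
Op 1: a = malloc(9) -> a = 0; heap: [0-8 ALLOC][9-42 FREE]
Op 2: a = realloc(a, 4) -> a = 0; heap: [0-3 ALLOC][4-42 FREE]
Op 3: b = malloc(6) -> b = 4; heap: [0-3 ALLOC][4-9 ALLOC][10-42 FREE]
Op 4: c = malloc(9) -> c = 10; heap: [0-3 ALLOC][4-9 ALLOC][10-18 ALLOC][19-42 FREE]
Op 5: a = realloc(a, 19) -> a = 19; heap: [0-3 FREE][4-9 ALLOC][10-18 ALLOC][19-37 ALLOC][38-42 FREE]
free(b): b = 4 -> block [4-9 ALLOC]; mark free, coalesce with adjacent free neighbors -> [0-9 FREE][10-18 ALLOC][19-37 ALLOC][38-42 FREE]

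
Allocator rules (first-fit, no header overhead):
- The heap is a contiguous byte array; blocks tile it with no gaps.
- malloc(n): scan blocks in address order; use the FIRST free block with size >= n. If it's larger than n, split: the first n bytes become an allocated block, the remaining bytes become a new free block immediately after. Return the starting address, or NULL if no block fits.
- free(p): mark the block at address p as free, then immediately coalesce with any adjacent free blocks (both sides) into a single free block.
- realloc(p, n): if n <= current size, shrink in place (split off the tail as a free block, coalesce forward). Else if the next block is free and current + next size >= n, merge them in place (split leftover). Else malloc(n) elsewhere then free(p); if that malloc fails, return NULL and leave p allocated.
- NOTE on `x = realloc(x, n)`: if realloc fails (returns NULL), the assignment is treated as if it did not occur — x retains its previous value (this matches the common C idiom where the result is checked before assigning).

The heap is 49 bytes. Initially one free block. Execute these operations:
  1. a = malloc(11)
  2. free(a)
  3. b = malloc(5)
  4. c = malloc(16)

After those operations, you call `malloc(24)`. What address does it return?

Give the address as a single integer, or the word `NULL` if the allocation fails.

Answer: 21

Derivation:
Op 1: a = malloc(11) -> a = 0; heap: [0-10 ALLOC][11-48 FREE]
Op 2: free(a) -> (freed a); heap: [0-48 FREE]
Op 3: b = malloc(5) -> b = 0; heap: [0-4 ALLOC][5-48 FREE]
Op 4: c = malloc(16) -> c = 5; heap: [0-4 ALLOC][5-20 ALLOC][21-48 FREE]
malloc(24): first-fit scan over [0-4 ALLOC][5-20 ALLOC][21-48 FREE] -> 21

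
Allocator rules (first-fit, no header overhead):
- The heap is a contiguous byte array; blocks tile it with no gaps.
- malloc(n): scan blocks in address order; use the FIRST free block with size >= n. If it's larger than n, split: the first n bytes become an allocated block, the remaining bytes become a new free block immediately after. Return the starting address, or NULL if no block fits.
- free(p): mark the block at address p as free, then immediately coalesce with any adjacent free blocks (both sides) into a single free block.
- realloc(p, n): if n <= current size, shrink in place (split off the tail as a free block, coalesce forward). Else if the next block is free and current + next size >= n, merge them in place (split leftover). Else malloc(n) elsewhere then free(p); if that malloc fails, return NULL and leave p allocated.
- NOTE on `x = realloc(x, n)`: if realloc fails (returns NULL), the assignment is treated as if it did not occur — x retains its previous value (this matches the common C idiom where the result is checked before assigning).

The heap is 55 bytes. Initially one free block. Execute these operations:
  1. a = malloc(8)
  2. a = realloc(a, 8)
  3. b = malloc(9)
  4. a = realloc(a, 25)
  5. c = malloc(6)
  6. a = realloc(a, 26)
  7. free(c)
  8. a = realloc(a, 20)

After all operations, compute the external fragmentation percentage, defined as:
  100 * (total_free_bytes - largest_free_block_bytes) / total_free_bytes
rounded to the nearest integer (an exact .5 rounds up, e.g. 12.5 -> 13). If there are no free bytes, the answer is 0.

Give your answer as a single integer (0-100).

Answer: 31

Derivation:
Op 1: a = malloc(8) -> a = 0; heap: [0-7 ALLOC][8-54 FREE]
Op 2: a = realloc(a, 8) -> a = 0; heap: [0-7 ALLOC][8-54 FREE]
Op 3: b = malloc(9) -> b = 8; heap: [0-7 ALLOC][8-16 ALLOC][17-54 FREE]
Op 4: a = realloc(a, 25) -> a = 17; heap: [0-7 FREE][8-16 ALLOC][17-41 ALLOC][42-54 FREE]
Op 5: c = malloc(6) -> c = 0; heap: [0-5 ALLOC][6-7 FREE][8-16 ALLOC][17-41 ALLOC][42-54 FREE]
Op 6: a = realloc(a, 26) -> a = 17; heap: [0-5 ALLOC][6-7 FREE][8-16 ALLOC][17-42 ALLOC][43-54 FREE]
Op 7: free(c) -> (freed c); heap: [0-7 FREE][8-16 ALLOC][17-42 ALLOC][43-54 FREE]
Op 8: a = realloc(a, 20) -> a = 17; heap: [0-7 FREE][8-16 ALLOC][17-36 ALLOC][37-54 FREE]
Free blocks: [8 18] total_free=26 largest=18 -> 100*(26-18)/26 = 800/26 ≈ 30.769 -> rounds to 31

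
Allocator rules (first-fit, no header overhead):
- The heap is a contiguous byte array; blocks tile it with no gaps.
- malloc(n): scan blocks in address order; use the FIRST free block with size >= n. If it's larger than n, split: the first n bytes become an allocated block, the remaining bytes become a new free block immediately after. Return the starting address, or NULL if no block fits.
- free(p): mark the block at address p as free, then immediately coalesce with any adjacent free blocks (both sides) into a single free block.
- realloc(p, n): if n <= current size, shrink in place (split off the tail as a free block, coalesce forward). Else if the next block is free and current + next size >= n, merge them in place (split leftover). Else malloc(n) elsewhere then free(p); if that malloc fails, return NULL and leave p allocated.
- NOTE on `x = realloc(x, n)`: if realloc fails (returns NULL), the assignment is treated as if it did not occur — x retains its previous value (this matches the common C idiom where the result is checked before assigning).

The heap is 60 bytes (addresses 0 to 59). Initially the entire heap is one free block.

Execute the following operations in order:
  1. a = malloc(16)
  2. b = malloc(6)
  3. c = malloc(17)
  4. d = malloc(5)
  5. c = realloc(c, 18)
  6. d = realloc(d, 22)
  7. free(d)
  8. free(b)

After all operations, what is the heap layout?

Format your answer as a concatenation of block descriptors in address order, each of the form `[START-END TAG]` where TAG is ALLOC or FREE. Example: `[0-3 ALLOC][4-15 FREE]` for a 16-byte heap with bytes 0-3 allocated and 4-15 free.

Op 1: a = malloc(16) -> a = 0; heap: [0-15 ALLOC][16-59 FREE]
Op 2: b = malloc(6) -> b = 16; heap: [0-15 ALLOC][16-21 ALLOC][22-59 FREE]
Op 3: c = malloc(17) -> c = 22; heap: [0-15 ALLOC][16-21 ALLOC][22-38 ALLOC][39-59 FREE]
Op 4: d = malloc(5) -> d = 39; heap: [0-15 ALLOC][16-21 ALLOC][22-38 ALLOC][39-43 ALLOC][44-59 FREE]
Op 5: c = realloc(c, 18) -> NULL (c unchanged); heap: [0-15 ALLOC][16-21 ALLOC][22-38 ALLOC][39-43 ALLOC][44-59 FREE]
Op 6: d = realloc(d, 22) -> NULL (d unchanged); heap: [0-15 ALLOC][16-21 ALLOC][22-38 ALLOC][39-43 ALLOC][44-59 FREE]
Op 7: free(d) -> (freed d); heap: [0-15 ALLOC][16-21 ALLOC][22-38 ALLOC][39-59 FREE]
Op 8: free(b) -> (freed b); heap: [0-15 ALLOC][16-21 FREE][22-38 ALLOC][39-59 FREE]

Answer: [0-15 ALLOC][16-21 FREE][22-38 ALLOC][39-59 FREE]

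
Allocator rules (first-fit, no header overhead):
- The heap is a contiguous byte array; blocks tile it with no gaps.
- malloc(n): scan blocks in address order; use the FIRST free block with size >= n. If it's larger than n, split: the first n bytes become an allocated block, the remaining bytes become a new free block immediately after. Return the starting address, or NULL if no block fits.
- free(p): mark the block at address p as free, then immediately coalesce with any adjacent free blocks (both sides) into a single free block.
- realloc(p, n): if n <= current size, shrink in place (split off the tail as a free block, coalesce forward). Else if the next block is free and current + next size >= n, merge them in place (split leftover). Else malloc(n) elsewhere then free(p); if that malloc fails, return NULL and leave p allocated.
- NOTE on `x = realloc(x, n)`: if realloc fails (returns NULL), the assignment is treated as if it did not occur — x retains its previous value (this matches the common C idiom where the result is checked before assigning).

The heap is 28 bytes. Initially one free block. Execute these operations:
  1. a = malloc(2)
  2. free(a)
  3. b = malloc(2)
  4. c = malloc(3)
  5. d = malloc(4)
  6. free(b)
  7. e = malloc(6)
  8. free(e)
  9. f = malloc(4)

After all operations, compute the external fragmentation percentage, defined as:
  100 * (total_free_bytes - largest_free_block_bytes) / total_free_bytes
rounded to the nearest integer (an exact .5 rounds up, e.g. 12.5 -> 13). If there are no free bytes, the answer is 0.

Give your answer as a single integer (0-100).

Op 1: a = malloc(2) -> a = 0; heap: [0-1 ALLOC][2-27 FREE]
Op 2: free(a) -> (freed a); heap: [0-27 FREE]
Op 3: b = malloc(2) -> b = 0; heap: [0-1 ALLOC][2-27 FREE]
Op 4: c = malloc(3) -> c = 2; heap: [0-1 ALLOC][2-4 ALLOC][5-27 FREE]
Op 5: d = malloc(4) -> d = 5; heap: [0-1 ALLOC][2-4 ALLOC][5-8 ALLOC][9-27 FREE]
Op 6: free(b) -> (freed b); heap: [0-1 FREE][2-4 ALLOC][5-8 ALLOC][9-27 FREE]
Op 7: e = malloc(6) -> e = 9; heap: [0-1 FREE][2-4 ALLOC][5-8 ALLOC][9-14 ALLOC][15-27 FREE]
Op 8: free(e) -> (freed e); heap: [0-1 FREE][2-4 ALLOC][5-8 ALLOC][9-27 FREE]
Op 9: f = malloc(4) -> f = 9; heap: [0-1 FREE][2-4 ALLOC][5-8 ALLOC][9-12 ALLOC][13-27 FREE]
Free blocks: [2 15] total_free=17 largest=15 -> 100*(17-15)/17 = 200/17 ≈ 11.765 -> rounds to 12

Answer: 12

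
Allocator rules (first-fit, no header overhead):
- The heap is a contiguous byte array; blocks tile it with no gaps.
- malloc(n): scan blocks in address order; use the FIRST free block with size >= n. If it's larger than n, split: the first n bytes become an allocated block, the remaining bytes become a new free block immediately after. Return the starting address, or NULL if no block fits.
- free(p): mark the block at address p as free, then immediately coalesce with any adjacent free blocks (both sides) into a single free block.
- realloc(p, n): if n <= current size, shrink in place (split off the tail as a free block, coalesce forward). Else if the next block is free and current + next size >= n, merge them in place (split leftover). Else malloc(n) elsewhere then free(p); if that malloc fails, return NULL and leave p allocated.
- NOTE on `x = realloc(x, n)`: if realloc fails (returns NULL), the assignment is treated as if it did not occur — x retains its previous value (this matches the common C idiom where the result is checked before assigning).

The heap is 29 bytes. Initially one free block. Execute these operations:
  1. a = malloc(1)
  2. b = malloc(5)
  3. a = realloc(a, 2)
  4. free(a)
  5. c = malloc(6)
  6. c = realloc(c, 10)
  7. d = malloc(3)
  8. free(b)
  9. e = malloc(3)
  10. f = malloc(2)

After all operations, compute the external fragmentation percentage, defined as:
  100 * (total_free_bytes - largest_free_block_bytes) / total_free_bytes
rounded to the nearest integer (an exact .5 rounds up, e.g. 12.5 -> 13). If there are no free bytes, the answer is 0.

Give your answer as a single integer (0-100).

Answer: 9

Derivation:
Op 1: a = malloc(1) -> a = 0; heap: [0-0 ALLOC][1-28 FREE]
Op 2: b = malloc(5) -> b = 1; heap: [0-0 ALLOC][1-5 ALLOC][6-28 FREE]
Op 3: a = realloc(a, 2) -> a = 6; heap: [0-0 FREE][1-5 ALLOC][6-7 ALLOC][8-28 FREE]
Op 4: free(a) -> (freed a); heap: [0-0 FREE][1-5 ALLOC][6-28 FREE]
Op 5: c = malloc(6) -> c = 6; heap: [0-0 FREE][1-5 ALLOC][6-11 ALLOC][12-28 FREE]
Op 6: c = realloc(c, 10) -> c = 6; heap: [0-0 FREE][1-5 ALLOC][6-15 ALLOC][16-28 FREE]
Op 7: d = malloc(3) -> d = 16; heap: [0-0 FREE][1-5 ALLOC][6-15 ALLOC][16-18 ALLOC][19-28 FREE]
Op 8: free(b) -> (freed b); heap: [0-5 FREE][6-15 ALLOC][16-18 ALLOC][19-28 FREE]
Op 9: e = malloc(3) -> e = 0; heap: [0-2 ALLOC][3-5 FREE][6-15 ALLOC][16-18 ALLOC][19-28 FREE]
Op 10: f = malloc(2) -> f = 3; heap: [0-2 ALLOC][3-4 ALLOC][5-5 FREE][6-15 ALLOC][16-18 ALLOC][19-28 FREE]
Free blocks: [1 10] total_free=11 largest=10 -> 100*(11-10)/11 = 100/11 ≈ 9.091 -> rounds to 9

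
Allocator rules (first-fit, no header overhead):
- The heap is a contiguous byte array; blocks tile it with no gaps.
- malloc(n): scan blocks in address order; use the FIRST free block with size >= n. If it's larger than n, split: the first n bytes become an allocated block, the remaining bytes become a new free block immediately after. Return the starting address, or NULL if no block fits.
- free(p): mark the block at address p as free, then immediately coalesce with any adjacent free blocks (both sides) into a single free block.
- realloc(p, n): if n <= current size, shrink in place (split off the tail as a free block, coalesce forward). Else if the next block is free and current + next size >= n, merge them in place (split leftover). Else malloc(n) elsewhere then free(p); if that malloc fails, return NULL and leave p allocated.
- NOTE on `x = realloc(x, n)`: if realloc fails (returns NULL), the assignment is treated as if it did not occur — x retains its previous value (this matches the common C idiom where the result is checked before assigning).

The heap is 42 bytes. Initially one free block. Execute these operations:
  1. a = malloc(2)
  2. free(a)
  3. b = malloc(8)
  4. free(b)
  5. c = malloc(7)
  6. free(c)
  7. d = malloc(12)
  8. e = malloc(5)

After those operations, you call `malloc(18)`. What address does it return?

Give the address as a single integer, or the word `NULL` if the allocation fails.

Answer: 17

Derivation:
Op 1: a = malloc(2) -> a = 0; heap: [0-1 ALLOC][2-41 FREE]
Op 2: free(a) -> (freed a); heap: [0-41 FREE]
Op 3: b = malloc(8) -> b = 0; heap: [0-7 ALLOC][8-41 FREE]
Op 4: free(b) -> (freed b); heap: [0-41 FREE]
Op 5: c = malloc(7) -> c = 0; heap: [0-6 ALLOC][7-41 FREE]
Op 6: free(c) -> (freed c); heap: [0-41 FREE]
Op 7: d = malloc(12) -> d = 0; heap: [0-11 ALLOC][12-41 FREE]
Op 8: e = malloc(5) -> e = 12; heap: [0-11 ALLOC][12-16 ALLOC][17-41 FREE]
malloc(18): first-fit scan over [0-11 ALLOC][12-16 ALLOC][17-41 FREE] -> 17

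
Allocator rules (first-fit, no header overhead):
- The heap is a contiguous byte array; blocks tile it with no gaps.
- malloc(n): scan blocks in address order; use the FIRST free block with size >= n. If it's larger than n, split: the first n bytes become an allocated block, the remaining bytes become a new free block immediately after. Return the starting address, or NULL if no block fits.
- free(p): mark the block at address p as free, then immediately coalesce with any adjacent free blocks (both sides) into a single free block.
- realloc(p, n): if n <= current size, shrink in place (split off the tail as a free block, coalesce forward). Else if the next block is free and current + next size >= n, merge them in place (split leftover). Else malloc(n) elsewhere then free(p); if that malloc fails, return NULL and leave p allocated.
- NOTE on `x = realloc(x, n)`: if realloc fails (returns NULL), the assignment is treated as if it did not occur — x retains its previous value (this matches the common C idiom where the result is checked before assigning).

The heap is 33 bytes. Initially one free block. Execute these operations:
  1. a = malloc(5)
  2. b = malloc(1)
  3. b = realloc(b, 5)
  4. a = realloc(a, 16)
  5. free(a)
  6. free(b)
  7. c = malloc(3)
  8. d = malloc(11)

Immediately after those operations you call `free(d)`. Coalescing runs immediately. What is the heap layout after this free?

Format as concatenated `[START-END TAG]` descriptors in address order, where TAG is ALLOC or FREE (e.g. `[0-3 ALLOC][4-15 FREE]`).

Op 1: a = malloc(5) -> a = 0; heap: [0-4 ALLOC][5-32 FREE]
Op 2: b = malloc(1) -> b = 5; heap: [0-4 ALLOC][5-5 ALLOC][6-32 FREE]
Op 3: b = realloc(b, 5) -> b = 5; heap: [0-4 ALLOC][5-9 ALLOC][10-32 FREE]
Op 4: a = realloc(a, 16) -> a = 10; heap: [0-4 FREE][5-9 ALLOC][10-25 ALLOC][26-32 FREE]
Op 5: free(a) -> (freed a); heap: [0-4 FREE][5-9 ALLOC][10-32 FREE]
Op 6: free(b) -> (freed b); heap: [0-32 FREE]
Op 7: c = malloc(3) -> c = 0; heap: [0-2 ALLOC][3-32 FREE]
Op 8: d = malloc(11) -> d = 3; heap: [0-2 ALLOC][3-13 ALLOC][14-32 FREE]
free(d): d = 3 -> block [3-13 ALLOC]; mark free, coalesce with adjacent free neighbors -> [0-2 ALLOC][3-32 FREE]

Answer: [0-2 ALLOC][3-32 FREE]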